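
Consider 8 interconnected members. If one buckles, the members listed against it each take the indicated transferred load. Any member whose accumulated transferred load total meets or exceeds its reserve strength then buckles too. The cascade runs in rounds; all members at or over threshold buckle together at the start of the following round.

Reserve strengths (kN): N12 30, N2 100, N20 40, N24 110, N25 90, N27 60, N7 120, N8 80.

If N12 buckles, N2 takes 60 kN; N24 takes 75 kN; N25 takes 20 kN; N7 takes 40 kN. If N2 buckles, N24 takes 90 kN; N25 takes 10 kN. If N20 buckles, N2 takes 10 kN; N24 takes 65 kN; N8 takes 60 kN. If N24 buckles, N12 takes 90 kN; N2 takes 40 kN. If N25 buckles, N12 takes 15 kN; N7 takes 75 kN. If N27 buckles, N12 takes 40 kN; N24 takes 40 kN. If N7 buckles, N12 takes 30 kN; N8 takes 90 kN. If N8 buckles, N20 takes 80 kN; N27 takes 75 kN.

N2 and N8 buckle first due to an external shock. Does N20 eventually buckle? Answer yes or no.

Round 1 — N2, N8 buckle (initial).
  N20: +80 → 80 ≥ 40
  N24: +90 → 90 < 110
  N25: +10 → 10 < 90
  N27: +75 → 75 ≥ 60
Round 2 — N20, N27 buckle.
  N12: +40 → 40 ≥ 30
  N24: +65+40 → 195 ≥ 110
Round 3 — N12, N24 buckle.
  N25: +20 → 30 < 90
  N7: +40 → 40 < 120
No further bucklings.

yes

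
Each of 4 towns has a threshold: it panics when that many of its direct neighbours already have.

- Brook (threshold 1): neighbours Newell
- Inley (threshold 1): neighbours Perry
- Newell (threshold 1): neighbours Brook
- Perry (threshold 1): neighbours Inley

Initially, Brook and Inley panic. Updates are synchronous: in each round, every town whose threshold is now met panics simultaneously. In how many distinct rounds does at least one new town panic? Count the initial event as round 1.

2

Round 1 — Brook, Inley panic (initial).
Round 2 — checking thresholds:
  Newell: 1 of 1 neighbours ≥ 1, panics.
  Perry: 1 of 1 neighbours ≥ 1, panics.
Round 3 — no new panics; cascade stops.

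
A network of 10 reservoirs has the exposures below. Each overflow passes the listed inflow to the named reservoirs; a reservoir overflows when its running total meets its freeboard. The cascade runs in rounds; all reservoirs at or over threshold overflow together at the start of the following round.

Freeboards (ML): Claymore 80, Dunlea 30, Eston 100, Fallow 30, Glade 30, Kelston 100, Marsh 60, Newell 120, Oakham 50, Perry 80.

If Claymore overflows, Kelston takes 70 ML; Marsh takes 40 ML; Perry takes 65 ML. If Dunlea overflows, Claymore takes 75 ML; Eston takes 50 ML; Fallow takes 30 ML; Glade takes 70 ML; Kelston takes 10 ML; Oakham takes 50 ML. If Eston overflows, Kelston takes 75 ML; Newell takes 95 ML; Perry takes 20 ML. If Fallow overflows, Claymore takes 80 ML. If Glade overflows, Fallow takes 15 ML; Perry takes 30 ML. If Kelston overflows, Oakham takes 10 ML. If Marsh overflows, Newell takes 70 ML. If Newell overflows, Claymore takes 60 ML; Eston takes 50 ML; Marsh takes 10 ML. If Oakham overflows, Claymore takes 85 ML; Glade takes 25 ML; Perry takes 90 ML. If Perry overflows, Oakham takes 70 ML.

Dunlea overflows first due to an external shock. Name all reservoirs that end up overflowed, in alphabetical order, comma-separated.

Round 1 — Dunlea overflows (initial).
  Claymore: +75 → 75 < 80
  Eston: +50 → 50 < 100
  Fallow: +30 → 30 ≥ 30
  Glade: +70 → 70 ≥ 30
  Kelston: +10 → 10 < 100
  Oakham: +50 → 50 ≥ 50
Round 2 — Fallow, Glade, Oakham overflow.
  Claymore: +80+85 → 240 ≥ 80
  Perry: +30+90 → 120 ≥ 80
Round 3 — Claymore, Perry overflow.
  Kelston: +70 → 80 < 100
  Marsh: +40 → 40 < 60
No further overflows.

Claymore, Dunlea, Fallow, Glade, Oakham, Perry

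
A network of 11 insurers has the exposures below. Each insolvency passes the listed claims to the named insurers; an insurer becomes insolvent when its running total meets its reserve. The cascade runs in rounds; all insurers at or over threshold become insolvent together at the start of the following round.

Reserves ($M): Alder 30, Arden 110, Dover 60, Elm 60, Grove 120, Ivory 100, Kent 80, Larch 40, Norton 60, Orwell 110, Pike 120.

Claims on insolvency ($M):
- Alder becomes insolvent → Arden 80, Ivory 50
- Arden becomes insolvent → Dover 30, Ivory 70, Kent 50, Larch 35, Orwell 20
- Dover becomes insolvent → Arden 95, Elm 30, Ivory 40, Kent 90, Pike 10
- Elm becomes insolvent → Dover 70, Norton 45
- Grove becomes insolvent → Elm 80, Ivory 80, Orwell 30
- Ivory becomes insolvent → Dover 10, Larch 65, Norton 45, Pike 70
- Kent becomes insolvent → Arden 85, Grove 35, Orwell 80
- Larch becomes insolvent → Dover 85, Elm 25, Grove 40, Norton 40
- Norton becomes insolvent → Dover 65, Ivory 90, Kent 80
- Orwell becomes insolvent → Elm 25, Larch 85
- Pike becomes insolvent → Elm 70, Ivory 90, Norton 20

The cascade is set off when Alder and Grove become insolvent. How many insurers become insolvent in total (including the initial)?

10

Round 1 — Alder, Grove become insolvent (initial).
  Arden: +80 → 80 < 110
  Elm: +80 → 80 ≥ 60
  Ivory: +50+80 → 130 ≥ 100
  Orwell: +30 → 30 < 110
Round 2 — Elm, Ivory become insolvent.
  Dover: +70+10 → 80 ≥ 60
  Larch: +65 → 65 ≥ 40
  Norton: +45+45 → 90 ≥ 60
  Pike: +70 → 70 < 120
Round 3 — Dover, Larch, Norton become insolvent.
  Arden: +95 → 175 ≥ 110
  Kent: +90+80 → 170 ≥ 80
  Pike: +10 → 80 < 120
Round 4 — Arden, Kent become insolvent.
  Orwell: +20+80 → 130 ≥ 110
Round 5 — Orwell becomes insolvent.
No further insolvencies.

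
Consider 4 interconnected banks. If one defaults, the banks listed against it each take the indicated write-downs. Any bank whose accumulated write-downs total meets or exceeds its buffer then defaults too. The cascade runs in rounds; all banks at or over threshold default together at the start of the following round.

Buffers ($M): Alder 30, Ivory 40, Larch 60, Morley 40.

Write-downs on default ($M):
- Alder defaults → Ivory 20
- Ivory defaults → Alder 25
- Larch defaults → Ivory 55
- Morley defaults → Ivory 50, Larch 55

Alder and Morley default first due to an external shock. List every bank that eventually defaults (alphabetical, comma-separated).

Round 1 — Alder, Morley default (initial).
  Ivory: +20+50 → 70 ≥ 40
  Larch: +55 → 55 < 60
Round 2 — Ivory defaults.
No further defaults.

Alder, Ivory, Morley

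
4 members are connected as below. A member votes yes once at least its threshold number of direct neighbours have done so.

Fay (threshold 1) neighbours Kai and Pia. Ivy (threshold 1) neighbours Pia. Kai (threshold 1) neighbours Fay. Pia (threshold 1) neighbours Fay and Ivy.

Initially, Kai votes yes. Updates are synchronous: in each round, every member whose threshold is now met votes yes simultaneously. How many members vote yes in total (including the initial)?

4

Round 1 — Kai votes yes (initial).
Round 2 — checking thresholds:
  Fay: 1 of 2 neighbours ≥ 1, votes yes.
Round 3 — checking thresholds:
  Pia: 1 of 2 neighbours ≥ 1, votes yes.
Round 4 — checking thresholds:
  Ivy: 1 of 1 neighbours ≥ 1, votes yes.
Round 5 — no new yes votes; cascade stops.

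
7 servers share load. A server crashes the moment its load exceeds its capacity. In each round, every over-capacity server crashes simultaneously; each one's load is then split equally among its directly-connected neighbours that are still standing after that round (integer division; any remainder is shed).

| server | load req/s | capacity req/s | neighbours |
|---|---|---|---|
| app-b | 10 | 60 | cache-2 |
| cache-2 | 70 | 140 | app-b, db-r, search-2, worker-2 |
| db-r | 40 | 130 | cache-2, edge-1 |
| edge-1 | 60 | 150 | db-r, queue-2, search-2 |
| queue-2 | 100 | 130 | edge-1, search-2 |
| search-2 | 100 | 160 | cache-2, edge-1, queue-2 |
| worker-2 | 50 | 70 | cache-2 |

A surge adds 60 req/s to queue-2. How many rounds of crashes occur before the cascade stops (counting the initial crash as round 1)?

4

Round 1 — queue-2 at 160 > 130. queue-2 crashes.
  queue-2 sheds 160 req/s to edge-1, search-2: 80 each.
    edge-1: 60+80 = 140 ≤ 150
    search-2: 100+80 = 180 > 160
Round 2 — search-2 crashes.
  search-2 sheds 180 req/s to cache-2, edge-1: 90 each.
    cache-2: 70+90 = 160 > 140
    edge-1: 140+90 = 230 > 150
Round 3 — cache-2, edge-1 crash.
  cache-2 sheds 160 req/s to app-b, db-r, worker-2: 53 each (1 lost).
    app-b: 10+53 = 63 > 60
    db-r: 40+53 = 93 ≤ 130
    worker-2: 50+53 = 103 > 70
  edge-1 sheds 230 req/s to db-r: 230 each.
    db-r: 93+230 = 323 > 130
Round 4 — app-b, db-r, worker-2 crash.
  app-b sheds 63 req/s: no online neighbours, lost.
  db-r sheds 323 req/s: no online neighbours, lost.
  worker-2 sheds 103 req/s: no online neighbours, lost.
No further crashes.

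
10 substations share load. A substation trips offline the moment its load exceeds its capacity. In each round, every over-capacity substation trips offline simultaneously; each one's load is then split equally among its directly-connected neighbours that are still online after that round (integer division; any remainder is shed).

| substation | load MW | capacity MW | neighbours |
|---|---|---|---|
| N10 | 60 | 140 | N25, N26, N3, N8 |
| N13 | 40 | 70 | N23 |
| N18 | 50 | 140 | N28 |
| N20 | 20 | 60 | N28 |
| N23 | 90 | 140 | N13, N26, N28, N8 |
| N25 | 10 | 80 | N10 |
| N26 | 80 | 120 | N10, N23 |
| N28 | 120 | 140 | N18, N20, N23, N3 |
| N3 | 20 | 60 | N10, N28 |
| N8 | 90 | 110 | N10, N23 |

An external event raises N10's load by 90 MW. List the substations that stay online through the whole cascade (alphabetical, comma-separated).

N18, N25

Round 1 — N10 at 150 > 140. N10 trips offline.
  N10 sheds 150 MW to N25, N26, N3, N8: 37 each (2 lost).
    N25: 10+37 = 47 ≤ 80
    N26: 80+37 = 117 ≤ 120
    N3: 20+37 = 57 ≤ 60
    N8: 90+37 = 127 > 110
Round 2 — N8 trips offline.
  N8 sheds 127 MW to N23: 127 each.
    N23: 90+127 = 217 > 140
Round 3 — N23 trips offline.
  N23 sheds 217 MW to N13, N26, N28: 72 each (1 lost).
    N13: 40+72 = 112 > 70
    N26: 117+72 = 189 > 120
    N28: 120+72 = 192 > 140
Round 4 — N13, N26, N28 trip offline.
  N13 sheds 112 MW: no online neighbours, lost.
  N26 sheds 189 MW: no online neighbours, lost.
  N28 sheds 192 MW to N18, N20, N3: 64 each.
    N18: 50+64 = 114 ≤ 140
    N20: 20+64 = 84 > 60
    N3: 57+64 = 121 > 60
Round 5 — N20, N3 trip offline.
  N20 sheds 84 MW: no online neighbours, lost.
  N3 sheds 121 MW: no online neighbours, lost.
No further trips.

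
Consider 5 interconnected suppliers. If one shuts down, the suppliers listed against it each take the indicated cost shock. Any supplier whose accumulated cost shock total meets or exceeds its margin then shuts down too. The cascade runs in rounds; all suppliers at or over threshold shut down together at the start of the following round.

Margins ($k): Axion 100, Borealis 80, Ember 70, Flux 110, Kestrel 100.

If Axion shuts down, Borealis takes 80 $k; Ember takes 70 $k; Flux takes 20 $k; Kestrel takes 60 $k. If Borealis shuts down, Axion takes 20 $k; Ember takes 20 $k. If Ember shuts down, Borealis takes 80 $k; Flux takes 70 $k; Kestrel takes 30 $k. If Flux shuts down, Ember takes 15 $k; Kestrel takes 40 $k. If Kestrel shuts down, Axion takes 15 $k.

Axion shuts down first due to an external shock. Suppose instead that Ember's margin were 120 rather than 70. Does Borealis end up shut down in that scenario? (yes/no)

yes

With Ember's margin at 120:
Round 1 — Axion shuts down (initial).
  Borealis: +80 → 80 ≥ 80
  Ember: +70 → 70 < 120
  Flux: +20 → 20 < 110
  Kestrel: +60 → 60 < 100
Round 2 — Borealis shuts down.
  Ember: +20 → 90 < 120
No further shutdowns.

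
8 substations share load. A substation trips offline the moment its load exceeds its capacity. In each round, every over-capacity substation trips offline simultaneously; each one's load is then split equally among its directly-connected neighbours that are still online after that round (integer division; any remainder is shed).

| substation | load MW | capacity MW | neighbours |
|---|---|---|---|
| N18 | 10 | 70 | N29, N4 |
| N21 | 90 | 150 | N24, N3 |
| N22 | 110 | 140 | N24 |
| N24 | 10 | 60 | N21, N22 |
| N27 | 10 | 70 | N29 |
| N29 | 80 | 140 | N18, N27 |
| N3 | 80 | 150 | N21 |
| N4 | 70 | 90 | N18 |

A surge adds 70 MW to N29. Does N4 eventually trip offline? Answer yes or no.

Round 1 — N29 at 150 > 140. N29 trips offline.
  N29 sheds 150 MW to N18, N27: 75 each.
    N18: 10+75 = 85 > 70
    N27: 10+75 = 85 > 70
Round 2 — N18, N27 trip offline.
  N18 sheds 85 MW to N4: 85 each.
    N4: 70+85 = 155 > 90
  N27 sheds 85 MW: no online neighbours, lost.
Round 3 — N4 trips offline.
  N4 sheds 155 MW: no online neighbours, lost.
No further trips.

yes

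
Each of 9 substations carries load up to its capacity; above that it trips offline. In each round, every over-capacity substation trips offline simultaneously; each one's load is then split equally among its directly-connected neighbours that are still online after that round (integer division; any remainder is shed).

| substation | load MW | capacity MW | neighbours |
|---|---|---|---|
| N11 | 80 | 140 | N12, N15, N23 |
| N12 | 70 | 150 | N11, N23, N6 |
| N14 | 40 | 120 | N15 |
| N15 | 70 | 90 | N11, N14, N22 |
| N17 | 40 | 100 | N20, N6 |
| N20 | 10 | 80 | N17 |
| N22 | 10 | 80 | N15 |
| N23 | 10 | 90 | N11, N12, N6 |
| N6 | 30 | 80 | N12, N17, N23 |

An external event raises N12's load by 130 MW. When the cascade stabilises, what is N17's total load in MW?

88

Round 1 — N12 at 200 > 150. N12 trips offline.
  N12 sheds 200 MW to N11, N23, N6: 66 each (2 lost).
    N11: 80+66 = 146 > 140
    N23: 10+66 = 76 ≤ 90
    N6: 30+66 = 96 > 80
Round 2 — N11, N6 trip offline.
  N11 sheds 146 MW to N15, N23: 73 each.
    N15: 70+73 = 143 > 90
    N23: 76+73 = 149 > 90
  N6 sheds 96 MW to N17, N23: 48 each.
    N17: 40+48 = 88 ≤ 100
    N23: 149+48 = 197 > 90
Round 3 — N15, N23 trip offline.
  N15 sheds 143 MW to N14, N22: 71 each (1 lost).
    N14: 40+71 = 111 ≤ 120
    N22: 10+71 = 81 > 80
  N23 sheds 197 MW: no online neighbours, lost.
Round 4 — N22 trips offline.
  N22 sheds 81 MW: no online neighbours, lost.
No further trips.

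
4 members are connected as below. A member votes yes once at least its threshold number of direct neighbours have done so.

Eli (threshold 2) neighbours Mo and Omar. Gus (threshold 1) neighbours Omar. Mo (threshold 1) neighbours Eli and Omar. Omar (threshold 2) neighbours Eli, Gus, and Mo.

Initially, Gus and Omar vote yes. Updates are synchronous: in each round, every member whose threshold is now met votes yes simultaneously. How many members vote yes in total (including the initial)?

4

Round 1 — Gus, Omar vote yes (initial).
Round 2 — checking thresholds:
  Eli: 1 of 2 neighbours < 2, below threshold.
  Mo: 1 of 2 neighbours ≥ 1, votes yes.
Round 3 — checking thresholds:
  Eli: 2 of 2 neighbours ≥ 2, votes yes.
Round 4 — no new yes votes; cascade stops.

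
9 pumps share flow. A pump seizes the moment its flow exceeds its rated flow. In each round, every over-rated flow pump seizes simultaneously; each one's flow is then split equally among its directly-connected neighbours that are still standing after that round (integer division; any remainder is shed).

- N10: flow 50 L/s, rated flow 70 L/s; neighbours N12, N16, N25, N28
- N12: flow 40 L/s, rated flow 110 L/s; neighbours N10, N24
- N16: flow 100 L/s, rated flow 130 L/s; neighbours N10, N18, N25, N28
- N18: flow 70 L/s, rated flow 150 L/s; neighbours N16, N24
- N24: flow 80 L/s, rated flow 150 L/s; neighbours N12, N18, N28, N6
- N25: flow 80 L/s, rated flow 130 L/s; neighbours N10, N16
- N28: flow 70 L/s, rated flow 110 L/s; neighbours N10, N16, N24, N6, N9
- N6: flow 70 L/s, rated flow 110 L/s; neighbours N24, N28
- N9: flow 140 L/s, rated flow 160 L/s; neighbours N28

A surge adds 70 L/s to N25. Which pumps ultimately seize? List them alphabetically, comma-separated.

N10, N12, N16, N18, N24, N25, N28, N6, N9

Round 1 — N25 at 150 > 130. N25 seizes.
  N25 sheds 150 L/s to N10, N16: 75 each.
    N10: 50+75 = 125 > 70
    N16: 100+75 = 175 > 130
Round 2 — N10, N16 seize.
  N10 sheds 125 L/s to N12, N28: 62 each (1 lost).
    N12: 40+62 = 102 ≤ 110
    N28: 70+62 = 132 > 110
  N16 sheds 175 L/s to N18, N28: 87 each (1 lost).
    N18: 70+87 = 157 > 150
    N28: 132+87 = 219 > 110
Round 3 — N18, N28 seize.
  N18 sheds 157 L/s to N24: 157 each.
    N24: 80+157 = 237 > 150
  N28 sheds 219 L/s to N24, N6, N9: 73 each.
    N24: 237+73 = 310 > 150
    N6: 70+73 = 143 > 110
    N9: 140+73 = 213 > 160
Round 4 — N24, N6, N9 seize.
  N24 sheds 310 L/s to N12: 310 each.
    N12: 102+310 = 412 > 110
  N6 sheds 143 L/s: no online neighbours, lost.
  N9 sheds 213 L/s: no online neighbours, lost.
Round 5 — N12 seizes.
  N12 sheds 412 L/s: no online neighbours, lost.
No further seizures.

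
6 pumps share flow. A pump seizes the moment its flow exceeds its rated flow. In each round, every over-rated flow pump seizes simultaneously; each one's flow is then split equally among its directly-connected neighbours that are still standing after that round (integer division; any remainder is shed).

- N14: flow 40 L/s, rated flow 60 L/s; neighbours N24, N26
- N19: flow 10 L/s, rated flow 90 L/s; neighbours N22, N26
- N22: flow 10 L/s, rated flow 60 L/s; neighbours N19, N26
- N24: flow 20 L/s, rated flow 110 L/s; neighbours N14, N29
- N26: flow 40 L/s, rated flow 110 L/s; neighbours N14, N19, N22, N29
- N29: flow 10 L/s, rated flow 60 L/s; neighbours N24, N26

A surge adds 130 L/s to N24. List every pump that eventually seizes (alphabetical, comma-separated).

N14, N19, N22, N24, N26, N29

Round 1 — N24 at 150 > 110. N24 seizes.
  N24 sheds 150 L/s to N14, N29: 75 each.
    N14: 40+75 = 115 > 60
    N29: 10+75 = 85 > 60
Round 2 — N14, N29 seize.
  N14 sheds 115 L/s to N26: 115 each.
    N26: 40+115 = 155 > 110
  N29 sheds 85 L/s to N26: 85 each.
    N26: 155+85 = 240 > 110
Round 3 — N26 seizes.
  N26 sheds 240 L/s to N19, N22: 120 each.
    N19: 10+120 = 130 > 90
    N22: 10+120 = 130 > 60
Round 4 — N19, N22 seize.
  N19 sheds 130 L/s: no online neighbours, lost.
  N22 sheds 130 L/s: no online neighbours, lost.
No further seizures.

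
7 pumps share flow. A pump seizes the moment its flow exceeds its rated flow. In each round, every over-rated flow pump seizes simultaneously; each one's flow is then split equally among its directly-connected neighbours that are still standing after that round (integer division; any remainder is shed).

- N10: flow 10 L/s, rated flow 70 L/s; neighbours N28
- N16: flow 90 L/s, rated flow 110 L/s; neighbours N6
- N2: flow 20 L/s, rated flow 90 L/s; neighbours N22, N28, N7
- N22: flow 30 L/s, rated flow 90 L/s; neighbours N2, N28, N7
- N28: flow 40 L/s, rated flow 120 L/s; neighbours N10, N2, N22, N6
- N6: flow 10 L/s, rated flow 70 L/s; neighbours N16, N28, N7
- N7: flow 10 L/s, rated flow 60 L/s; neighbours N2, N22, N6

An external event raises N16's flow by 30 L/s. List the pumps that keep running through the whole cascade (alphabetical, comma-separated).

N10, N2, N22, N28

Round 1 — N16 at 120 > 110. N16 seizes.
  N16 sheds 120 L/s to N6: 120 each.
    N6: 10+120 = 130 > 70
Round 2 — N6 seizes.
  N6 sheds 130 L/s to N28, N7: 65 each.
    N28: 40+65 = 105 ≤ 120
    N7: 10+65 = 75 > 60
Round 3 — N7 seizes.
  N7 sheds 75 L/s to N2, N22: 37 each (1 lost).
    N2: 20+37 = 57 ≤ 90
    N22: 30+37 = 67 ≤ 90
No further seizures.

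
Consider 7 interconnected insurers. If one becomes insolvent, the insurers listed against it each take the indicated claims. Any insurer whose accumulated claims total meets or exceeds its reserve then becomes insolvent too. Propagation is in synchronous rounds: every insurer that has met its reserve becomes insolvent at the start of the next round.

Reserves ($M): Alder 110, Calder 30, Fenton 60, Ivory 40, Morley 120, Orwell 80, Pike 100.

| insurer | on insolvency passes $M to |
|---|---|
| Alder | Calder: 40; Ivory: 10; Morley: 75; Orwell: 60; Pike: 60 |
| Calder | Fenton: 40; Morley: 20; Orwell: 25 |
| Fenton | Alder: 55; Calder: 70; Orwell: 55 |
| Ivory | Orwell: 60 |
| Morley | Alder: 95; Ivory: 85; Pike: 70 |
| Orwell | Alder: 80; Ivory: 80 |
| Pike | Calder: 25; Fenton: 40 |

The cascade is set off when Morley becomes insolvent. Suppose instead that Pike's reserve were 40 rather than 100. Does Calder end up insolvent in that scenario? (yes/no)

With Pike's reserve at 40:
Round 1 — Morley becomes insolvent (initial).
  Alder: +95 → 95 < 110
  Ivory: +85 → 85 ≥ 40
  Pike: +70 → 70 ≥ 40
Round 2 — Ivory, Pike become insolvent.
  Calder: +25 → 25 < 30
  Fenton: +40 → 40 < 60
  Orwell: +60 → 60 < 80
No further insolvencies.

no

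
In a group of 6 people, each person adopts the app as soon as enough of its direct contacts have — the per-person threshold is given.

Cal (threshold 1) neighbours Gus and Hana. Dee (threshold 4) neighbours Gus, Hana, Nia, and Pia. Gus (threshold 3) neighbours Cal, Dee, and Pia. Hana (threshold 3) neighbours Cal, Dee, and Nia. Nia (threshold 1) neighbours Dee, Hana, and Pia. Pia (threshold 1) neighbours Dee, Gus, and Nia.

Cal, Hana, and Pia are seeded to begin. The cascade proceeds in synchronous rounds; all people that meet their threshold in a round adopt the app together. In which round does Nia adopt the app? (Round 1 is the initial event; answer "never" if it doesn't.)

2

Round 1 — Cal, Hana, Pia adopt the app (initial).
Round 2 — checking thresholds:
  Dee: 2 of 4 neighbours < 4, holds.
  Gus: 2 of 3 neighbours < 3, holds.
  Nia: 2 of 3 neighbours ≥ 1, adopts the app.
Round 3 — no new adoptions; cascade stops.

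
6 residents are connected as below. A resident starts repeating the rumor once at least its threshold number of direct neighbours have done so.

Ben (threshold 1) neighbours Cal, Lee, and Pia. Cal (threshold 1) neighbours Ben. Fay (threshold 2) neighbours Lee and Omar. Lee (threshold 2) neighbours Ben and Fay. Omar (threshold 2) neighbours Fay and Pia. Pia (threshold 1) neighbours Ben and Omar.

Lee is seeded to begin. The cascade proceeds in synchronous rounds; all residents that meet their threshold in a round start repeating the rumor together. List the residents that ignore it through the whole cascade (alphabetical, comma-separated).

Round 1 — Lee starts repeating the rumor (initial).
Round 2 — checking thresholds:
  Ben: 1 of 3 neighbours ≥ 1, starts repeating the rumor.
  Fay: 1 of 2 neighbours < 2, not yet.
Round 3 — checking thresholds:
  Cal: 1 of 1 neighbours ≥ 1, starts repeating the rumor.
  Fay: 1 of 2 neighbours < 2, not yet.
  Pia: 1 of 2 neighbours ≥ 1, starts repeating the rumor.
Round 4 — no new spreads; cascade stops.

Fay, Omar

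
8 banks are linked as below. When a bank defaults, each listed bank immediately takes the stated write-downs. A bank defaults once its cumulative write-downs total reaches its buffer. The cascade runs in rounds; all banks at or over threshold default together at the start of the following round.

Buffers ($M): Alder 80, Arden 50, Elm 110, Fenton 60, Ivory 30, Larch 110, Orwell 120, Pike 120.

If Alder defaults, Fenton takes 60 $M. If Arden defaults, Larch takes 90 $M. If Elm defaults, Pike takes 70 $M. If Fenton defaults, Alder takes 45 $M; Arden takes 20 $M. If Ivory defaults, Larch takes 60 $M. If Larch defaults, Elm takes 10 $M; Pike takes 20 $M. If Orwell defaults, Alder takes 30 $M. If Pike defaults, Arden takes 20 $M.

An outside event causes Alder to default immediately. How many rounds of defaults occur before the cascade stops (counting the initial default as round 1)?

Round 1 — Alder defaults (initial).
  Fenton: +60 → 60 ≥ 60
Round 2 — Fenton defaults.
  Arden: +20 → 20 < 50
No further defaults.

2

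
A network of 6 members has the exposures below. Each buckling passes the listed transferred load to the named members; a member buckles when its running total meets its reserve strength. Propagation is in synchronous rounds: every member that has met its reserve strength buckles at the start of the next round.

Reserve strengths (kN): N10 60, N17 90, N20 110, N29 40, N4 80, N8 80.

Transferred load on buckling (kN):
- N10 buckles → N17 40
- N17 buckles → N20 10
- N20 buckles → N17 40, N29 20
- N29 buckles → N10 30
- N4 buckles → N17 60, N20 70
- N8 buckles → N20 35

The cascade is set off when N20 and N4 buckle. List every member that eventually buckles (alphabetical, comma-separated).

N17, N20, N4

Round 1 — N20, N4 buckle (initial).
  N17: +40+60 → 100 ≥ 90
  N29: +20 → 20 < 40
Round 2 — N17 buckles.
No further bucklings.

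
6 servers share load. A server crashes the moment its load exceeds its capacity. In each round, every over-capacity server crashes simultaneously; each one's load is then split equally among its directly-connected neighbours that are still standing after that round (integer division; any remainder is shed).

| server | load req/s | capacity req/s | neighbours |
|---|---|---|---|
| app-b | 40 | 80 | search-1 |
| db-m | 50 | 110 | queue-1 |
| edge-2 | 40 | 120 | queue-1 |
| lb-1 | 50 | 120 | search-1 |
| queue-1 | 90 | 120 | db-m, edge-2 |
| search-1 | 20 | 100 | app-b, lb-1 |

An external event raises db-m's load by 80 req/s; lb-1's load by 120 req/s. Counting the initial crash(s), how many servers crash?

6

Round 1 — db-m at 130 > 110; lb-1 at 170 > 120. db-m, lb-1 crash.
  db-m sheds 130 req/s to queue-1: 130 each.
    queue-1: 90+130 = 220 > 120
  lb-1 sheds 170 req/s to search-1: 170 each.
    search-1: 20+170 = 190 > 100
Round 2 — queue-1, search-1 crash.
  queue-1 sheds 220 req/s to edge-2: 220 each.
    edge-2: 40+220 = 260 > 120
  search-1 sheds 190 req/s to app-b: 190 each.
    app-b: 40+190 = 230 > 80
Round 3 — app-b, edge-2 crash.
  app-b sheds 230 req/s: no online neighbours, lost.
  edge-2 sheds 260 req/s: no online neighbours, lost.
No further crashes.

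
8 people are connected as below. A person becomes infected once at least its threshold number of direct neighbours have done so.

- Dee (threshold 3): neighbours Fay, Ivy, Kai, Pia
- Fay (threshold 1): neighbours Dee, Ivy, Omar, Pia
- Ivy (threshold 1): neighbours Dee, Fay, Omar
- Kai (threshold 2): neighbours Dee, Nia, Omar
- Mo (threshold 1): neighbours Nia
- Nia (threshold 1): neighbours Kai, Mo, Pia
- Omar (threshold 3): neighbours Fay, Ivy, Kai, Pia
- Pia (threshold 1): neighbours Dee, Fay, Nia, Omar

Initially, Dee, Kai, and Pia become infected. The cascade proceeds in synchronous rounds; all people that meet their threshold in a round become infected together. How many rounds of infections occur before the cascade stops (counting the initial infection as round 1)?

Round 1 — Dee, Kai, Pia become infected (initial).
Round 2 — checking thresholds:
  Fay: 2 of 4 neighbours ≥ 1, becomes infected.
  Ivy: 1 of 3 neighbours ≥ 1, becomes infected.
  Nia: 2 of 3 neighbours ≥ 1, becomes infected.
  Omar: 2 of 4 neighbours < 3, below threshold.
Round 3 — checking thresholds:
  Mo: 1 of 1 neighbours ≥ 1, becomes infected.
  Omar: 4 of 4 neighbours ≥ 3, becomes infected.
Round 4 — no new infections; cascade stops.

3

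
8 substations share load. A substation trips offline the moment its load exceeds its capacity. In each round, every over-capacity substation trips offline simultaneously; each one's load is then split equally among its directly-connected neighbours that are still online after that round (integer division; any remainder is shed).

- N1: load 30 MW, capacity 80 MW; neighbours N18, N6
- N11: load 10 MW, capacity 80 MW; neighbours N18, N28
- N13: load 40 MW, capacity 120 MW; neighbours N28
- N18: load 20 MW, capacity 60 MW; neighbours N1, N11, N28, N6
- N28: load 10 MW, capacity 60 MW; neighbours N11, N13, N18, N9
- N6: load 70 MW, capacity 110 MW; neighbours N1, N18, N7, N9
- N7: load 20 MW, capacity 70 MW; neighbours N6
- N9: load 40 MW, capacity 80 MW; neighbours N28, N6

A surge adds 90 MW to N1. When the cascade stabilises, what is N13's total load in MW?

117

Round 1 — N1 at 120 > 80. N1 trips offline.
  N1 sheds 120 MW to N18, N6: 60 each.
    N18: 20+60 = 80 > 60
    N6: 70+60 = 130 > 110
Round 2 — N18, N6 trip offline.
  N18 sheds 80 MW to N11, N28: 40 each.
    N11: 10+40 = 50 ≤ 80
    N28: 10+40 = 50 ≤ 60
  N6 sheds 130 MW to N7, N9: 65 each.
    N7: 20+65 = 85 > 70
    N9: 40+65 = 105 > 80
Round 3 — N7, N9 trip offline.
  N7 sheds 85 MW: no online neighbours, lost.
  N9 sheds 105 MW to N28: 105 each.
    N28: 50+105 = 155 > 60
Round 4 — N28 trips offline.
  N28 sheds 155 MW to N11, N13: 77 each (1 lost).
    N11: 50+77 = 127 > 80
    N13: 40+77 = 117 ≤ 120
Round 5 — N11 trips offline.
  N11 sheds 127 MW: no online neighbours, lost.
No further trips.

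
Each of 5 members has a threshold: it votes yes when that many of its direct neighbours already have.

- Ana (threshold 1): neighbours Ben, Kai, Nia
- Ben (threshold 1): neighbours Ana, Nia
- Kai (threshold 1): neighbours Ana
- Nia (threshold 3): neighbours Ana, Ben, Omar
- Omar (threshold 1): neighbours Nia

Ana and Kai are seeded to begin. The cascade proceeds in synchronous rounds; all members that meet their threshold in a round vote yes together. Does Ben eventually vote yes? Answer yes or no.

Round 1 — Ana, Kai vote yes (initial).
Round 2 — checking thresholds:
  Ben: 1 of 2 neighbours ≥ 1, votes yes.
  Nia: 1 of 3 neighbours < 3, below threshold.
Round 3 — no new yes votes; cascade stops.

yes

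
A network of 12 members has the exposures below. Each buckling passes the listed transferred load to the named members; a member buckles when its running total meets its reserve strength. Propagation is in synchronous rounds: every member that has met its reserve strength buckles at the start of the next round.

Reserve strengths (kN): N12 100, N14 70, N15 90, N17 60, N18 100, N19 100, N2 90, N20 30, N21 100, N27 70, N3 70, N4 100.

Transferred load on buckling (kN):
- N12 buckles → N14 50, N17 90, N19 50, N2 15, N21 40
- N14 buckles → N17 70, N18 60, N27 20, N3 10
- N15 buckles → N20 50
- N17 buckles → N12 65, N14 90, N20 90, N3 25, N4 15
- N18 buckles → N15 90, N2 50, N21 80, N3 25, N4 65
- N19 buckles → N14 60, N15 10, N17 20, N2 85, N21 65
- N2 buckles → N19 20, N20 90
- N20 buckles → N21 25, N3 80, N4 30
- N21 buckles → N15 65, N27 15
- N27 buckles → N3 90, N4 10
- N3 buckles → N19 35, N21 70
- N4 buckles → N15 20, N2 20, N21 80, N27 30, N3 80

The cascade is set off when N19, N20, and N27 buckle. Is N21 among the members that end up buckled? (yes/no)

yes

Round 1 — N19, N20, N27 buckle (initial).
  N14: +60 → 60 < 70
  N15: +10 → 10 < 90
  N17: +20 → 20 < 60
  N2: +85 → 85 < 90
  N21: +65+25 → 90 < 100
  N3: +80+90 → 170 ≥ 70
  N4: +30+10 → 40 < 100
Round 2 — N3 buckles.
  N21: +70 → 160 ≥ 100
Round 3 — N21 buckles.
  N15: +65 → 75 < 90
No further bucklings.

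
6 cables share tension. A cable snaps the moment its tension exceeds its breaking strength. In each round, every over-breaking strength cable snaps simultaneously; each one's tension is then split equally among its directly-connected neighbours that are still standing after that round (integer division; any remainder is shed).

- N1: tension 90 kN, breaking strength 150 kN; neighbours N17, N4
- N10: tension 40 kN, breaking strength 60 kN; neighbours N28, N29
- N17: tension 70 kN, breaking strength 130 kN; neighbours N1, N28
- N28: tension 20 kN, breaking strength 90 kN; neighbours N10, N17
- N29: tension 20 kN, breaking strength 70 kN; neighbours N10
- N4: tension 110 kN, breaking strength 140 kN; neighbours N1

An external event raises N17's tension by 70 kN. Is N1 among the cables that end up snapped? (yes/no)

yes

Round 1 — N17 at 140 > 130. N17 snaps.
  N17 sheds 140 kN to N1, N28: 70 each.
    N1: 90+70 = 160 > 150
    N28: 20+70 = 90 ≤ 90
Round 2 — N1 snaps.
  N1 sheds 160 kN to N4: 160 each.
    N4: 110+160 = 270 > 140
Round 3 — N4 snaps.
  N4 sheds 270 kN: no online neighbours, lost.
No further breaks.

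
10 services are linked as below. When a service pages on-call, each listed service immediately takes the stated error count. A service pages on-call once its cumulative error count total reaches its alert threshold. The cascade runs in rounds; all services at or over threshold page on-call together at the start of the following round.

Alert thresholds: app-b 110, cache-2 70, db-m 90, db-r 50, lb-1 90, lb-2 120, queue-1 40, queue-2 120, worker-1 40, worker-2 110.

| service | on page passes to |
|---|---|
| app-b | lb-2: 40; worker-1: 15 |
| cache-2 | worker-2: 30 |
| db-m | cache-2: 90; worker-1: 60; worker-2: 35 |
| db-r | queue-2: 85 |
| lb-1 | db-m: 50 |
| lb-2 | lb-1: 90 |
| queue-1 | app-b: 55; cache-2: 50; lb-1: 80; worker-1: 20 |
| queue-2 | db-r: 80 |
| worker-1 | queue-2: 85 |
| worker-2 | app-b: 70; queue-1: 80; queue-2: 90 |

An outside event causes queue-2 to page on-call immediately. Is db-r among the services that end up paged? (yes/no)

Round 1 — queue-2 pages on-call (initial).
  db-r: +80 → 80 ≥ 50
Round 2 — db-r pages on-call.
No further pages.

yes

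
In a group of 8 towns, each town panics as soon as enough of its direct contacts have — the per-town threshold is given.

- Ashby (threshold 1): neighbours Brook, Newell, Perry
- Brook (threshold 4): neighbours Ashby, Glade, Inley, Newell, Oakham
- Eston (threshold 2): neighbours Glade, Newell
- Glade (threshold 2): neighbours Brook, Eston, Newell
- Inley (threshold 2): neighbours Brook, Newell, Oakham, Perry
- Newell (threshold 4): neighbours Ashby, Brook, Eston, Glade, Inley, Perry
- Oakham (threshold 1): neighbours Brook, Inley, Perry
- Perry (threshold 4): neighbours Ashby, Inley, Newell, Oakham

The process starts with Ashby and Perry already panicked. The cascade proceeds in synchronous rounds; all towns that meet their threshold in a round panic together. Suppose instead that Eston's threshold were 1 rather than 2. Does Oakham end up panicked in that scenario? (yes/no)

yes

With Eston's threshold at 1:
Round 1 — Ashby, Perry panic (initial).
Round 2 — checking thresholds:
  Brook: 1 of 5 neighbours < 4, not yet.
  Inley: 1 of 4 neighbours < 2, not yet.
  Newell: 2 of 6 neighbours < 4, not yet.
  Oakham: 1 of 3 neighbours ≥ 1, panics.
Round 3 — checking thresholds:
  Brook: 2 of 5 neighbours < 4, not yet.
  Inley: 2 of 4 neighbours ≥ 2, panics.
  Newell: 2 of 6 neighbours < 4, not yet.
Round 4 — no new panics; cascade stops.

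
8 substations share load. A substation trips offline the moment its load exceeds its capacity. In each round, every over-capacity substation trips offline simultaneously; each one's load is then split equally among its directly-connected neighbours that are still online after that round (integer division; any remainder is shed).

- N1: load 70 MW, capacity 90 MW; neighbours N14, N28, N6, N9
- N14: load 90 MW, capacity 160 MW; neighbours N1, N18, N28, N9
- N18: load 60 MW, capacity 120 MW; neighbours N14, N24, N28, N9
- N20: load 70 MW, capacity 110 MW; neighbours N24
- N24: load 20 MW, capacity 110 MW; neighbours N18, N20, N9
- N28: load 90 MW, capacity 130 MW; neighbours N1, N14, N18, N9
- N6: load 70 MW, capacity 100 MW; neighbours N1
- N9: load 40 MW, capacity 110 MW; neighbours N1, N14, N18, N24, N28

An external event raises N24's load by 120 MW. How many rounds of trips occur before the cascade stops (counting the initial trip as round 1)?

Round 1 — N24 at 140 > 110. N24 trips offline.
  N24 sheds 140 MW to N18, N20, N9: 46 each (2 lost).
    N18: 60+46 = 106 ≤ 120
    N20: 70+46 = 116 > 110
    N9: 40+46 = 86 ≤ 110
Round 2 — N20 trips offline.
  N20 sheds 116 MW: no online neighbours, lost.
No further trips.

2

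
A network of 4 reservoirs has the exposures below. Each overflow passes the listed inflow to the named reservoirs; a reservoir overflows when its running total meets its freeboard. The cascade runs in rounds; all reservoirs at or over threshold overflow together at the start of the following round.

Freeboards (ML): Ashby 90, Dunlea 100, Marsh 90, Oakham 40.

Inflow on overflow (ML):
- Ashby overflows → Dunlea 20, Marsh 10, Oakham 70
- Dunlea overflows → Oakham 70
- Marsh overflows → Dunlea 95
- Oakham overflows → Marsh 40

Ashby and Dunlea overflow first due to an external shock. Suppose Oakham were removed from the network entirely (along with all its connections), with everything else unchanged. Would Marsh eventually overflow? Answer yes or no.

With Oakham removed:
Round 1 — Ashby, Dunlea overflow (initial).
  Marsh: +10 → 10 < 90
No further overflows.

no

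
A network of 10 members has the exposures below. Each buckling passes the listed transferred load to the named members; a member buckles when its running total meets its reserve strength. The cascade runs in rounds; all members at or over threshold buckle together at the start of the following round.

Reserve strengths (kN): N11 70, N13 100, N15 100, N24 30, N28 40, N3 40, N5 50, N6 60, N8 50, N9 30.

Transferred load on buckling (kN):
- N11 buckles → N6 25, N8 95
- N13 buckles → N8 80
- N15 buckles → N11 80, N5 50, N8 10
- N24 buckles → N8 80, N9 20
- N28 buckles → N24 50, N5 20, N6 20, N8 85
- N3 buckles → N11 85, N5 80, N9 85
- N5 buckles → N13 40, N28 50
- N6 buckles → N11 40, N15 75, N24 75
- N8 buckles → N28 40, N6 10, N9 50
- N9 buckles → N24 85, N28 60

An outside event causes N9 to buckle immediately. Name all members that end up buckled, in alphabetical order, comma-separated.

Round 1 — N9 buckles (initial).
  N24: +85 → 85 ≥ 30
  N28: +60 → 60 ≥ 40
Round 2 — N24, N28 buckle.
  N5: +20 → 20 < 50
  N6: +20 → 20 < 60
  N8: +80+85 → 165 ≥ 50
Round 3 — N8 buckles.
  N6: +10 → 30 < 60
No further bucklings.

N24, N28, N8, N9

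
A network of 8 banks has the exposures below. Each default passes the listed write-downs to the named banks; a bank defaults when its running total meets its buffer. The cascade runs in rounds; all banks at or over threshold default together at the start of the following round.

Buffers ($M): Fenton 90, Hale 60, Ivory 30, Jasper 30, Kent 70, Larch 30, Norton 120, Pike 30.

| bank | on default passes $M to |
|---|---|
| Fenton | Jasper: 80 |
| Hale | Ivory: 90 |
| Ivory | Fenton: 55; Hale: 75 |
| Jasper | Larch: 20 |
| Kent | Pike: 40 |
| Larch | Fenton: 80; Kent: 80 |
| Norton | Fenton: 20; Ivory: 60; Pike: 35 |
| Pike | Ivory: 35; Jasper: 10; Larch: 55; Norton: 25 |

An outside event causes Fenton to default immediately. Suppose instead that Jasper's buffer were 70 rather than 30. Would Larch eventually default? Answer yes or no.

no

With Jasper's buffer at 70:
Round 1 — Fenton defaults (initial).
  Jasper: +80 → 80 ≥ 70
Round 2 — Jasper defaults.
  Larch: +20 → 20 < 30
No further defaults.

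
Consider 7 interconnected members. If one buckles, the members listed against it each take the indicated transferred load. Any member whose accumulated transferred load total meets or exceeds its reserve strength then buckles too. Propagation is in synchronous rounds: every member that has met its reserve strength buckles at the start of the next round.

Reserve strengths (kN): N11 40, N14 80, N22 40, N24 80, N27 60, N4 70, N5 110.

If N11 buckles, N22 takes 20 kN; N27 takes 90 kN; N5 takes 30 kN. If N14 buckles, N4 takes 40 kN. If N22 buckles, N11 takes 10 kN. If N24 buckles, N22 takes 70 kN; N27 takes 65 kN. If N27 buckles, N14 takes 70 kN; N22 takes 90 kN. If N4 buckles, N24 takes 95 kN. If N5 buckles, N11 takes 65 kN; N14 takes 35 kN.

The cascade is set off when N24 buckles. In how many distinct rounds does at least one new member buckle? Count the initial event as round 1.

Round 1 — N24 buckles (initial).
  N22: +70 → 70 ≥ 40
  N27: +65 → 65 ≥ 60
Round 2 — N22, N27 buckle.
  N11: +10 → 10 < 40
  N14: +70 → 70 < 80
No further bucklings.

2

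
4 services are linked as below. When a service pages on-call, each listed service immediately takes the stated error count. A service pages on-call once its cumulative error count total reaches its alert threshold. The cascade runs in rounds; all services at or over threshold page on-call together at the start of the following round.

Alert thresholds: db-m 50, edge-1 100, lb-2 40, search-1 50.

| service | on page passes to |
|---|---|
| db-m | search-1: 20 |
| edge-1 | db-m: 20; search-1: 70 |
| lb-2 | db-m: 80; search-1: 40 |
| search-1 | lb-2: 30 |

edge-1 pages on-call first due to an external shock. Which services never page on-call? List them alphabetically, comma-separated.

Round 1 — edge-1 pages on-call (initial).
  db-m: +20 → 20 < 50
  search-1: +70 → 70 ≥ 50
Round 2 — search-1 pages on-call.
  lb-2: +30 → 30 < 40
No further pages.

db-m, lb-2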